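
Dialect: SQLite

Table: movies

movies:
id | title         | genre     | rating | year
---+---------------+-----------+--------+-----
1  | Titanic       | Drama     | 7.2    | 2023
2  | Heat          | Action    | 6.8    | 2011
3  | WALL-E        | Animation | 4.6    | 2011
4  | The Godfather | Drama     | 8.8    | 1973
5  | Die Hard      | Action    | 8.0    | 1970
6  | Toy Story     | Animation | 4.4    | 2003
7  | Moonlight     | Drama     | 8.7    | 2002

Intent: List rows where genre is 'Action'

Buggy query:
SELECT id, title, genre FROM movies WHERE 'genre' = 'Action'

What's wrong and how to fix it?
Bug: Single quotes denote string literals in SQL; the column name is being compared as a constant string

Fix: Remove the quotes around the column name (or use double quotes for an identifier)

Corrected query:
SELECT id, title, genre FROM movies WHERE genre = 'Action'

Result:
id | title    | genre 
---+----------+-------
2  | Heat     | Action
5  | Die Hard | Action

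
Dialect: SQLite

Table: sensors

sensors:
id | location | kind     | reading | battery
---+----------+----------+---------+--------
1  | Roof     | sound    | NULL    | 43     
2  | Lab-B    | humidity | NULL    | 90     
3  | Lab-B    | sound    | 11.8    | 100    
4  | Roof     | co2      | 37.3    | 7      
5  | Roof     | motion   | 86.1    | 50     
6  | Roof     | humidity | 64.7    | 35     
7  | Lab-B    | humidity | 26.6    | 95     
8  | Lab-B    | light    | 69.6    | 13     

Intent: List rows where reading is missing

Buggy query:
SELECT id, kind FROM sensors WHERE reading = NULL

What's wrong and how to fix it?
Bug: Comparing to NULL with '=' never matches; NULL = NULL is unknown, not true

Fix: Use IS NULL to test for NULL

Corrected query:
SELECT id, kind FROM sensors WHERE reading IS NULL

Result:
id | kind    
---+---------
1  | sound   
2  | humidity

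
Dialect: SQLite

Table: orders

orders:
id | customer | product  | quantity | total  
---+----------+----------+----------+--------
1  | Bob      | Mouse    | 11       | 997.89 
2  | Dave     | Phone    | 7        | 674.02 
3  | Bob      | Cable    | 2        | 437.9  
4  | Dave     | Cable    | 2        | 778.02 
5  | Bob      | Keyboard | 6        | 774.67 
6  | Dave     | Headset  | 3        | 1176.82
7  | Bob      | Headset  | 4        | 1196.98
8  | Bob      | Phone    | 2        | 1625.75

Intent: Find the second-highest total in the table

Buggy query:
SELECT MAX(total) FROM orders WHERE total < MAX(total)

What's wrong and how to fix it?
Bug: The inner MAX is an aggregate inside WHERE, which is not allowed

Fix: Put the inner MAX in a scalar subquery

Corrected query:
SELECT MAX(total) FROM orders WHERE total < (SELECT MAX(total) FROM orders)

Result:
MAX(total)
----------
1196.98   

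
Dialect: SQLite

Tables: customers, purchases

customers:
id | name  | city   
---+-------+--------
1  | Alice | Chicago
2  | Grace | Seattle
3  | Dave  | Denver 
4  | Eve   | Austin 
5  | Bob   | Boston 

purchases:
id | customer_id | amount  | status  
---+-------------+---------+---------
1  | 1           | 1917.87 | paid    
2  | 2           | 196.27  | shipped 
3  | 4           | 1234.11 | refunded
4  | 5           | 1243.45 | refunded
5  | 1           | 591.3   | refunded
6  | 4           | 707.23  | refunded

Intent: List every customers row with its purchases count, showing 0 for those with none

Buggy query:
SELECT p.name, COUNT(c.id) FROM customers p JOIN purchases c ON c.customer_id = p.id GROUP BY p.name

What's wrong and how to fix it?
Bug: An inner join excludes parents with zero children

Fix: Use LEFT JOIN so parents without children still appear (COUNT(c.id) gives 0)

Corrected query:
SELECT p.name, COUNT(c.id) FROM customers p LEFT JOIN purchases c ON c.customer_id = p.id GROUP BY p.name

Result:
name  | COUNT(c.id)
------+------------
Alice | 2          
Bob   | 1          
Dave  | 0          
Eve   | 2          
Grace | 1          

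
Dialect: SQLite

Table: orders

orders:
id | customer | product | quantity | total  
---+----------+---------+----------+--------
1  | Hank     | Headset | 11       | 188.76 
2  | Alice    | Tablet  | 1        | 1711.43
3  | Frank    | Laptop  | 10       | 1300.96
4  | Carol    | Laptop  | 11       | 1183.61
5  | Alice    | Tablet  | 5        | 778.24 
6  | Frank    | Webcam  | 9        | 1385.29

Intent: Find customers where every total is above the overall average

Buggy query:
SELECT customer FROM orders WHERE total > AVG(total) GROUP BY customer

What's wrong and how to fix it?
Bug: WHERE evaluates per row before aggregation, so AVG() is unavailable

Fix: Compute the overall average in a scalar subquery and compare each group's MIN against it in HAVING

Corrected query:
SELECT customer FROM orders GROUP BY customer HAVING MIN(total) > (SELECT AVG(total) FROM orders)

Result:
customer
--------
Carol   
Frank   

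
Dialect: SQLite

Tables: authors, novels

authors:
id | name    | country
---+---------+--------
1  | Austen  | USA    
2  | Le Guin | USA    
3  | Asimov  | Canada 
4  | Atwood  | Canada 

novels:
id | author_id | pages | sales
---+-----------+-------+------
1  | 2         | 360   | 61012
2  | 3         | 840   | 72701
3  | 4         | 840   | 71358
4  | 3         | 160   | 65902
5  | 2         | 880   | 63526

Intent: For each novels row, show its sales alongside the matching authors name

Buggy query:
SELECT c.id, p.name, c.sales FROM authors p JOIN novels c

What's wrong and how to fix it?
Bug: Missing join condition: each novels row is matched to all authors rows instead of just its own

Fix: Add ON c.author_id = p.id to the JOIN

Corrected query:
SELECT c.id, p.name, c.sales FROM authors p JOIN novels c ON c.author_id = p.id

Result:
id | name    | sales
---+---------+------
1  | Le Guin | 61012
2  | Asimov  | 72701
3  | Atwood  | 71358
4  | Asimov  | 65902
5  | Le Guin | 63526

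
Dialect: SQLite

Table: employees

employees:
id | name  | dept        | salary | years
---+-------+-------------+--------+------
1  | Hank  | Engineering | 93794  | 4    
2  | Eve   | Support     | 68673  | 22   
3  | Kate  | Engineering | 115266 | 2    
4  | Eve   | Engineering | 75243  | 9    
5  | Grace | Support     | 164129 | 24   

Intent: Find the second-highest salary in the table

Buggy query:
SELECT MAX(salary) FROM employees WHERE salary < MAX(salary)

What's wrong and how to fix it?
Bug: MAX(salary) on the right of the comparison is an aggregate-in-WHERE error

Fix: Put the inner MAX in a scalar subquery

Corrected query:
SELECT MAX(salary) FROM employees WHERE salary < (SELECT MAX(salary) FROM employees)

Result:
MAX(salary)
-----------
115266     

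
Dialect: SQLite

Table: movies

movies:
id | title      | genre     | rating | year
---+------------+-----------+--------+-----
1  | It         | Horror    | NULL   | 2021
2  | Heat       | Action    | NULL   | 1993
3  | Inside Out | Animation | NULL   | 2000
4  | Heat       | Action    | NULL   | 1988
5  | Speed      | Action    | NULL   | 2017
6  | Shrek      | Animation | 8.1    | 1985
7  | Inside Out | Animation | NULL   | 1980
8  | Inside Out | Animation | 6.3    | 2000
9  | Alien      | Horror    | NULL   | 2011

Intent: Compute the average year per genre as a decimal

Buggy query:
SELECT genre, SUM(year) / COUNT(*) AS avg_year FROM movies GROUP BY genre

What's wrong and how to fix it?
Bug: SUM(year) and COUNT(*) are both integers; the division truncates the fractional part

Fix: Cast one side to REAL so the division keeps the fractional part

Corrected query:
SELECT genre, SUM(year) * 1.0 / COUNT(*) AS avg_year FROM movies GROUP BY genre

Result:
genre     | avg_year   
----------+------------
Action    | 1999.333333
Animation | 1991.25    
Horror    | 2016       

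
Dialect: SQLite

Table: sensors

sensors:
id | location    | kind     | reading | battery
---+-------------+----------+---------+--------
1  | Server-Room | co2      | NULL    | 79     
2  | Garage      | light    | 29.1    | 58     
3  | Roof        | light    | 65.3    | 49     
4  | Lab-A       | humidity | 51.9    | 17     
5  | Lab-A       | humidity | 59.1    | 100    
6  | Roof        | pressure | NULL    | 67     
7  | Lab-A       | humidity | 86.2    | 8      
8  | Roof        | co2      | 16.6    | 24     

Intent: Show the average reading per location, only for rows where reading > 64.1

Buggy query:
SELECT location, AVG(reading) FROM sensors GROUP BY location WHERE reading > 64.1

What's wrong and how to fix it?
Bug: Row-level WHERE must come before GROUP BY in the clause order

Fix: Place WHERE between FROM and GROUP BY

Corrected query:
SELECT location, AVG(reading) FROM sensors WHERE reading > 64.1 GROUP BY location

Result:
location | AVG(reading)
---------+-------------
Lab-A    | 86.2        
Roof     | 65.3        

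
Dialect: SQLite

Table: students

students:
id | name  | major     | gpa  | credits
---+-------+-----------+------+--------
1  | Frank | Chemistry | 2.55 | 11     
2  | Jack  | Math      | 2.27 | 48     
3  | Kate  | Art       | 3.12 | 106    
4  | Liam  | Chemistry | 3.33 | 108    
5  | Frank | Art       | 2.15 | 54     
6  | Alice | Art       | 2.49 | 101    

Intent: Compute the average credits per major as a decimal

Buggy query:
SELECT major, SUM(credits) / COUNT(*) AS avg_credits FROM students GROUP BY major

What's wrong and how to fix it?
Bug: Both operands are integers, so '/' performs integer division and truncates

Fix: Multiply by 1.0 (or CAST to REAL) to force floating-point division

Corrected query:
SELECT major, SUM(credits) * 1.0 / COUNT(*) AS avg_credits FROM students GROUP BY major

Result:
major     | avg_credits
----------+------------
Art       | 87         
Chemistry | 59.5       
Math      | 48         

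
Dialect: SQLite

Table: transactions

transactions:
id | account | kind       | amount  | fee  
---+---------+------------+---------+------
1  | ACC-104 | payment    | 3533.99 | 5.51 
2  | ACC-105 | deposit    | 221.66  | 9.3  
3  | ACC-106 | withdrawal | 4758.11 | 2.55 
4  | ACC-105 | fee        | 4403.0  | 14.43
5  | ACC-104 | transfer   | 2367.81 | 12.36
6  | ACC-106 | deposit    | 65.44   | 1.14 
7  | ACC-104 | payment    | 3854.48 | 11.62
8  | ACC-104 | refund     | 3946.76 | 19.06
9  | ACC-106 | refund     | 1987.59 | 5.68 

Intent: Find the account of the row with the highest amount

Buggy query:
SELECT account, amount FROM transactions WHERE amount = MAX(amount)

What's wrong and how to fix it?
Bug: WHERE is evaluated per row; an aggregate over the whole table isn't defined there

Fix: Use a subquery: WHERE amount = (SELECT MAX(amount) FROM transactions)

Corrected query:
SELECT account, amount FROM transactions WHERE amount = (SELECT MAX(amount) FROM transactions)

Result:
account | amount 
--------+--------
ACC-106 | 4758.11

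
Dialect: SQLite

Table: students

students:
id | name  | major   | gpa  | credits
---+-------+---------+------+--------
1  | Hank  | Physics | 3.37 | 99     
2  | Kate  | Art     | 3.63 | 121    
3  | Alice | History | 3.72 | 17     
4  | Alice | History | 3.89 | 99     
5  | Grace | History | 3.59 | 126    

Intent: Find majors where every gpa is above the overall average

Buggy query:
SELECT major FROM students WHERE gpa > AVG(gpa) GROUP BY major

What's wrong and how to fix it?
Bug: AVG() is an aggregate; it can't sit directly in WHERE

Fix: Use a subquery for AVG and a HAVING MIN(...) filter so the condition holds for every row in the group

Corrected query:
SELECT major FROM students GROUP BY major HAVING MIN(gpa) > (SELECT AVG(gpa) FROM students)

Result:
(no rows)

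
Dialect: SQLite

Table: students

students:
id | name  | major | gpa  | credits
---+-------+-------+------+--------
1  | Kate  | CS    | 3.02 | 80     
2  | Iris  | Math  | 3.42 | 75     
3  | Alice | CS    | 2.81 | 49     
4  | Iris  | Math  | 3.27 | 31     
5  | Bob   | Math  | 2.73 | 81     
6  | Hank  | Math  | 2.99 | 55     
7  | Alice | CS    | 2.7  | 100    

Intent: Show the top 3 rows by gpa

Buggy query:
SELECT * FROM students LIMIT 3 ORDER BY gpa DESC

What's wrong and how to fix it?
Bug: ORDER BY cannot follow LIMIT; LIMIT is the final clause

Fix: Swap the clauses: ORDER BY first, then LIMIT

Corrected query:
SELECT * FROM students ORDER BY gpa DESC LIMIT 3

Result:
id | name | major | gpa  | credits
---+------+-------+------+--------
2  | Iris | Math  | 3.42 | 75     
4  | Iris | Math  | 3.27 | 31     
1  | Kate | CS    | 3.02 | 80     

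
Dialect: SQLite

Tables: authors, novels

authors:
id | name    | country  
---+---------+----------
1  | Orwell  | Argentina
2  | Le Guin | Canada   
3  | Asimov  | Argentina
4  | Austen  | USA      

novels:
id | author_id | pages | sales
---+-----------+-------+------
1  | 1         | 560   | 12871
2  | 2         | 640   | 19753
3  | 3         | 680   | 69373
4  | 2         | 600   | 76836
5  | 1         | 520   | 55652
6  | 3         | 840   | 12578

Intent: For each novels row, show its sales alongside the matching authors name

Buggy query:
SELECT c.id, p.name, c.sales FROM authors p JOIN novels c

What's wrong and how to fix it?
Bug: Missing join condition: each novels row is matched to all authors rows instead of just its own

Fix: Add ON c.author_id = p.id to the JOIN

Corrected query:
SELECT c.id, p.name, c.sales FROM authors p JOIN novels c ON c.author_id = p.id

Result:
id | name    | sales
---+---------+------
1  | Orwell  | 12871
2  | Le Guin | 19753
3  | Asimov  | 69373
4  | Le Guin | 76836
5  | Orwell  | 55652
6  | Asimov  | 12578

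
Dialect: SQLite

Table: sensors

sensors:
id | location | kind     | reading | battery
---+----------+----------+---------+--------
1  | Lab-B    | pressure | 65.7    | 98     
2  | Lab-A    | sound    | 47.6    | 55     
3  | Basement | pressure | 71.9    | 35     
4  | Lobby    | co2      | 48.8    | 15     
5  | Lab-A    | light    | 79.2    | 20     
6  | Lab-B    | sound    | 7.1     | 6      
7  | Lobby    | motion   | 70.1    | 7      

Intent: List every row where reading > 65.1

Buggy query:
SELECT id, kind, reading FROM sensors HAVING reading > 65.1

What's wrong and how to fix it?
Bug: This is a non-aggregate query (no GROUP BY, no aggregates), so in SQLite the HAVING clause is invalid here; a row-level condition belongs in WHERE

Fix: Use WHERE for row-level filtering

Corrected query:
SELECT id, kind, reading FROM sensors WHERE reading > 65.1

Result:
id | kind     | reading
---+----------+--------
1  | pressure | 65.7   
3  | pressure | 71.9   
5  | light    | 79.2   
7  | motion   | 70.1   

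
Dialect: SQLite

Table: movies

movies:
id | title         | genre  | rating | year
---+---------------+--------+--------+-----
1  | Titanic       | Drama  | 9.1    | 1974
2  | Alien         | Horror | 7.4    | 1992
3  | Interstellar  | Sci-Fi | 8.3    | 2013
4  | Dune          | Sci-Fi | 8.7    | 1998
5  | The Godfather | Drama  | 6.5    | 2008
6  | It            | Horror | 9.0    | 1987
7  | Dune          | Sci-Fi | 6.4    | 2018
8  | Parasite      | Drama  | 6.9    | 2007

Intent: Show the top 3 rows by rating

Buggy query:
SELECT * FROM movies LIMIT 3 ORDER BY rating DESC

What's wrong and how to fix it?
Bug: ORDER BY cannot follow LIMIT; LIMIT is the final clause

Fix: Swap the clauses: ORDER BY first, then LIMIT

Corrected query:
SELECT * FROM movies ORDER BY rating DESC LIMIT 3

Result:
id | title   | genre  | rating | year
---+---------+--------+--------+-----
1  | Titanic | Drama  | 9.1    | 1974
6  | It      | Horror | 9      | 1987
4  | Dune    | Sci-Fi | 8.7    | 1998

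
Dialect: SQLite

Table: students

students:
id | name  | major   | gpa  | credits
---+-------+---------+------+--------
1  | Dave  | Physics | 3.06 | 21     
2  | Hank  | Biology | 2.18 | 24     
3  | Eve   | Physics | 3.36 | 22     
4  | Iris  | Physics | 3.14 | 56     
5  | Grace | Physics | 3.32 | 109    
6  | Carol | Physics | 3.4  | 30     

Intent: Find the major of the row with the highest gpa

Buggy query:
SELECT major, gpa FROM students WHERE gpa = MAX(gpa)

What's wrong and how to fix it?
Bug: WHERE is evaluated per row; an aggregate over the whole table isn't defined there

Fix: Wrap MAX in a scalar subquery so WHERE compares against a single value

Corrected query:
SELECT major, gpa FROM students WHERE gpa = (SELECT MAX(gpa) FROM students)

Result:
major   | gpa
--------+----
Physics | 3.4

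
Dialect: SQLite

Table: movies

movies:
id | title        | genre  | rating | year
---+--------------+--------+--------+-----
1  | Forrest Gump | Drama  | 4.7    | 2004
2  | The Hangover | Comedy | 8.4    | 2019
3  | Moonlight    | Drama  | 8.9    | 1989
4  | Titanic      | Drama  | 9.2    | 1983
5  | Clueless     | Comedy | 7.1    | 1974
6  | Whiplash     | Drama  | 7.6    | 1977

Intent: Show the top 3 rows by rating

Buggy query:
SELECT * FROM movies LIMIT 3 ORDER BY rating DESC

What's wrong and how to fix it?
Bug: LIMIT must come after ORDER BY

Fix: Swap the clauses: ORDER BY first, then LIMIT

Corrected query:
SELECT * FROM movies ORDER BY rating DESC LIMIT 3

Result:
id | title        | genre  | rating | year
---+--------------+--------+--------+-----
4  | Titanic      | Drama  | 9.2    | 1983
3  | Moonlight    | Drama  | 8.9    | 1989
2  | The Hangover | Comedy | 8.4    | 2019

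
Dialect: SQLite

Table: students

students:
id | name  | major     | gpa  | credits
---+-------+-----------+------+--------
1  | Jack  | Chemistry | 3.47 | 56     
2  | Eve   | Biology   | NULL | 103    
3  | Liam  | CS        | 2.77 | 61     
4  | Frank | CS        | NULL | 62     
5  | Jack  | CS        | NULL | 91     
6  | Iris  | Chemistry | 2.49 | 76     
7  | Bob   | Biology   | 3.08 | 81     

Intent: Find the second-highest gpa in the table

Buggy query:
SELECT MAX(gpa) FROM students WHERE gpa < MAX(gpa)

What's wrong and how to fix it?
Bug: MAX(gpa) on the right of the comparison is an aggregate-in-WHERE error

Fix: Compute the overall MAX in a subquery, then take MAX of rows below it

Corrected query:
SELECT MAX(gpa) FROM students WHERE gpa < (SELECT MAX(gpa) FROM students)

Result:
MAX(gpa)
--------
3.08    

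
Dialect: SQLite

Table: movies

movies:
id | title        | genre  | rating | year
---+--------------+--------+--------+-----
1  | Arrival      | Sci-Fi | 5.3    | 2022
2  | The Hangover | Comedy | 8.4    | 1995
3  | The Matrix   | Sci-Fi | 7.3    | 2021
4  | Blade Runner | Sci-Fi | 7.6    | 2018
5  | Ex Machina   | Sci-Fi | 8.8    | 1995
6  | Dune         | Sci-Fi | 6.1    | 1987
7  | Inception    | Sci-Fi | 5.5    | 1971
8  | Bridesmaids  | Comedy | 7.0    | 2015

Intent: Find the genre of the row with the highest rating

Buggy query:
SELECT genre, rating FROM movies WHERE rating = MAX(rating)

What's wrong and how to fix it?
Bug: MAX(rating) is an aggregate and cannot be used directly in WHERE

Fix: Use a subquery: WHERE rating = (SELECT MAX(rating) FROM movies)

Corrected query:
SELECT genre, rating FROM movies WHERE rating = (SELECT MAX(rating) FROM movies)

Result:
genre  | rating
-------+-------
Sci-Fi | 8.8   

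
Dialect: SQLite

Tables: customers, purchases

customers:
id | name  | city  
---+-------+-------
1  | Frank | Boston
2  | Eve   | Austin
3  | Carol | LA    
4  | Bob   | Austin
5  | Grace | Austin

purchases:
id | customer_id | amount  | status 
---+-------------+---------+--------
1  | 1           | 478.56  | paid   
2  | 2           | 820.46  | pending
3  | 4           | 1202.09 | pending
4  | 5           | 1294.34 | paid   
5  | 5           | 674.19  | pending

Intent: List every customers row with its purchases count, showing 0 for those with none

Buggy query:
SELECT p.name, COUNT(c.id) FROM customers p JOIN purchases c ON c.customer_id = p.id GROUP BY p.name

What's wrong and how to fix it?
Bug: An inner join excludes parents with zero children

Fix: Switch to LEFT JOIN to retain unmatched parent rows

Corrected query:
SELECT p.name, COUNT(c.id) FROM customers p LEFT JOIN purchases c ON c.customer_id = p.id GROUP BY p.name

Result:
name  | COUNT(c.id)
------+------------
Bob   | 1          
Carol | 0          
Eve   | 1          
Frank | 1          
Grace | 2          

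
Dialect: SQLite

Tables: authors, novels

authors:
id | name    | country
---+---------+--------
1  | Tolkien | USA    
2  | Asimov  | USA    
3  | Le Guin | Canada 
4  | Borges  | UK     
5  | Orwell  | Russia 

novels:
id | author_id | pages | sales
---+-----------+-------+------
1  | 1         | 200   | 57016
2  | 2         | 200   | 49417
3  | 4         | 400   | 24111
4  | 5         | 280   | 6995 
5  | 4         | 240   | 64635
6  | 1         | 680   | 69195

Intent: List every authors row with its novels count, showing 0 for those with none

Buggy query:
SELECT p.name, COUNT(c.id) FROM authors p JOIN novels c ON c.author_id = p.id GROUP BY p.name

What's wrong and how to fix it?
Bug: INNER JOIN drops authors rows that have no matching novels rows

Fix: Switch to LEFT JOIN to retain unmatched parent rows

Corrected query:
SELECT p.name, COUNT(c.id) FROM authors p LEFT JOIN novels c ON c.author_id = p.id GROUP BY p.name

Result:
name    | COUNT(c.id)
--------+------------
Asimov  | 1          
Borges  | 2          
Le Guin | 0          
Orwell  | 1          
Tolkien | 2          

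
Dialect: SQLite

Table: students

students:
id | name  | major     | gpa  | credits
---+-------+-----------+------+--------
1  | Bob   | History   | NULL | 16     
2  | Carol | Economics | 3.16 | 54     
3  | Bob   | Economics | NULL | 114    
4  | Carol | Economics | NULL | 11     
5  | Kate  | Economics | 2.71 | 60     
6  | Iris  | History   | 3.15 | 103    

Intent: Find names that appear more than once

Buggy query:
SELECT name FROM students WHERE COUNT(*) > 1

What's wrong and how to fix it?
Bug: COUNT(*) is an aggregate and cannot be used in WHERE

Fix: Group first, then use HAVING for the count condition

Corrected query:
SELECT name FROM students GROUP BY name HAVING COUNT(*) > 1

Result:
name 
-----
Bob  
Carol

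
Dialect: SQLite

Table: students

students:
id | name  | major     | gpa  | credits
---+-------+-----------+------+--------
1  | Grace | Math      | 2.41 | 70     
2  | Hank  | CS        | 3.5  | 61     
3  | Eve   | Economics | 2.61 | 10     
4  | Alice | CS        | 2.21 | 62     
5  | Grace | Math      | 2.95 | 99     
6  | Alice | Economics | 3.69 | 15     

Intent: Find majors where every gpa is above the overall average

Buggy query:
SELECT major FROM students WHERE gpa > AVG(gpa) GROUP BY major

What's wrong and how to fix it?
Bug: WHERE evaluates per row before aggregation, so AVG() is unavailable

Fix: Use a subquery for AVG and a HAVING MIN(...) filter so the condition holds for every row in the group

Corrected query:
SELECT major FROM students GROUP BY major HAVING MIN(gpa) > (SELECT AVG(gpa) FROM students)

Result:
(no rows)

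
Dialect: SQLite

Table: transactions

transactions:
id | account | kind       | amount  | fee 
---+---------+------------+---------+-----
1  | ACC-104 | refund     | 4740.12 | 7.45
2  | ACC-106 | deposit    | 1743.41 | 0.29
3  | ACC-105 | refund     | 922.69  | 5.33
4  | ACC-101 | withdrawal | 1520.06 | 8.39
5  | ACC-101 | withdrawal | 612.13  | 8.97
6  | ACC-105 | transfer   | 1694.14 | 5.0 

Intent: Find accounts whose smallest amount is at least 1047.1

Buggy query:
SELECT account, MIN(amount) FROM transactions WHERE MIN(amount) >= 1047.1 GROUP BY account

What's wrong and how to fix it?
Bug: MIN() in WHERE is a misuse of aggregate

Fix: Use HAVING for the per-group MIN condition

Corrected query:
SELECT account, MIN(amount) FROM transactions GROUP BY account HAVING MIN(amount) >= 1047.1

Result:
account | MIN(amount)
--------+------------
ACC-104 | 4740.12    
ACC-106 | 1743.41    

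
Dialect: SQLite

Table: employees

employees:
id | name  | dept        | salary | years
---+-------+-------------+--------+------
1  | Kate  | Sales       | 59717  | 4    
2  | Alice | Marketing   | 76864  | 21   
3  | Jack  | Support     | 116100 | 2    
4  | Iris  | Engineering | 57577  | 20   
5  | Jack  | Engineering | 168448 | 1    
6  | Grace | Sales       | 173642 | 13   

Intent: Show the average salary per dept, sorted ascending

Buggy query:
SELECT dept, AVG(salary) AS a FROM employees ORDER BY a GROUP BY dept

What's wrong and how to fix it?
Bug: ORDER BY appears before GROUP BY; SQL clause order requires GROUP BY first

Fix: Move ORDER BY to the end, after GROUP BY

Corrected query:
SELECT dept, AVG(salary) AS a FROM employees GROUP BY dept ORDER BY a

Result:
dept        | a       
------------+---------
Marketing   | 76864   
Engineering | 113012.5
Support     | 116100  
Sales       | 116679.5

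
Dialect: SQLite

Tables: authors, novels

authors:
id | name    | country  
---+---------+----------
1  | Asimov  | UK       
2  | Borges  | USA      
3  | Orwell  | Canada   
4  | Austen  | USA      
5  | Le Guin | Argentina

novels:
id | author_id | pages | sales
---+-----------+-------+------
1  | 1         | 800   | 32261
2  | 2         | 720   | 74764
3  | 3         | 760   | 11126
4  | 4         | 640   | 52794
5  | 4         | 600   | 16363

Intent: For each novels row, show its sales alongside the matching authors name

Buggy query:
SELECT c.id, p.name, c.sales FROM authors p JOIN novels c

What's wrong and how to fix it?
Bug: JOIN with no ON clause produces a cartesian product; every novels row pairs with every authors row

Fix: Add ON c.author_id = p.id to the JOIN

Corrected query:
SELECT c.id, p.name, c.sales FROM authors p JOIN novels c ON c.author_id = p.id

Result:
id | name   | sales
---+--------+------
1  | Asimov | 32261
2  | Borges | 74764
3  | Orwell | 11126
4  | Austen | 52794
5  | Austen | 16363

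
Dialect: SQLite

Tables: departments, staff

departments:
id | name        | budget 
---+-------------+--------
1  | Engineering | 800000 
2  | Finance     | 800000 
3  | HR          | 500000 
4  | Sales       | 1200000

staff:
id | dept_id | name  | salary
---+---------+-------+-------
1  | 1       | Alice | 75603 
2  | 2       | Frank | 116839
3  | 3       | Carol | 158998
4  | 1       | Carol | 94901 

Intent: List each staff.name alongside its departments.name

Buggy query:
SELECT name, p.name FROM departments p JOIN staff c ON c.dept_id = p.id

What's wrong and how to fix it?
Bug: Both tables have a 'name' column; the unqualified reference is ambiguous

Fix: Qualify the column with its table alias (c.name)

Corrected query:
SELECT c.name, p.name FROM departments p JOIN staff c ON c.dept_id = p.id

Result:
name  | name       
------+------------
Alice | Engineering
Frank | Finance    
Carol | HR         
Carol | Engineering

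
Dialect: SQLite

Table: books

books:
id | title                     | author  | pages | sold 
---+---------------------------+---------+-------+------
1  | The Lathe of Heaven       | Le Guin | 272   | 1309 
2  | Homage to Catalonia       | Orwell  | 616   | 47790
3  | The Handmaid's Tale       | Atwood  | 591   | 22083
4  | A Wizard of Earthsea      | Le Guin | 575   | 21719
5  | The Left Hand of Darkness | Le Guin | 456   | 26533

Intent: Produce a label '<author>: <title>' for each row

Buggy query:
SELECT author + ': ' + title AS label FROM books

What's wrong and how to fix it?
Bug: SQLite uses || for string concatenation; + coerces text to numbers (yielding 0)

Fix: Use the || operator for string concatenation

Corrected query:
SELECT author || ': ' || title AS label FROM books

Result:
label                             
----------------------------------
Le Guin: The Lathe of Heaven      
Orwell: Homage to Catalonia       
Atwood: The Handmaid's Tale       
Le Guin: A Wizard of Earthsea     
Le Guin: The Left Hand of Darkness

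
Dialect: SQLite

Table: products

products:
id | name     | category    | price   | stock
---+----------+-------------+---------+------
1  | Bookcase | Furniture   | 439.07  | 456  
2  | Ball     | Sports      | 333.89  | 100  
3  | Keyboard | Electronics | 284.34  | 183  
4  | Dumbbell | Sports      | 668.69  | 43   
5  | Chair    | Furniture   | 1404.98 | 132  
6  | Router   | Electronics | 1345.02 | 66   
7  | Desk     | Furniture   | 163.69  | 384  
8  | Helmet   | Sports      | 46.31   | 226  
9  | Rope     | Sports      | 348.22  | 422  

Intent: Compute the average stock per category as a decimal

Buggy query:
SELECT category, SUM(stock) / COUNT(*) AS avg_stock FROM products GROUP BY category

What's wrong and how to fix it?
Bug: SUM(stock) and COUNT(*) are both integers; the division truncates the fractional part

Fix: Multiply by 1.0 (or CAST to REAL) to force floating-point division

Corrected query:
SELECT category, SUM(stock) * 1.0 / COUNT(*) AS avg_stock FROM products GROUP BY category

Result:
category    | avg_stock
------------+----------
Electronics | 124.5    
Furniture   | 324      
Sports      | 197.75   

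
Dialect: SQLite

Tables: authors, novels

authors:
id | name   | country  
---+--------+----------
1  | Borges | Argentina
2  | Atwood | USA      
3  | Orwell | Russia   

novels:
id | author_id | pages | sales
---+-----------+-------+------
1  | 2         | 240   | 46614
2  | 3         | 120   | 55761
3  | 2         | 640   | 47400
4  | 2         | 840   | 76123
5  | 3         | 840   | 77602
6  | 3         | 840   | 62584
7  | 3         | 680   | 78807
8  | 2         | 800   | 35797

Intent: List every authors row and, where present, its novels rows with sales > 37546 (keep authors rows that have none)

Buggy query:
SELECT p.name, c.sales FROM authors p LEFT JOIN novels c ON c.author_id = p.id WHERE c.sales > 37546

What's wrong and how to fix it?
Bug: Filtering c.sales in WHERE discards the NULL rows produced by LEFT JOIN, turning it into an inner join

Fix: Put 'c.sales > 37546' in the JOIN's ON clause instead of WHERE

Corrected query:
SELECT p.name, c.sales FROM authors p LEFT JOIN novels c ON c.author_id = p.id AND c.sales > 37546

Result:
name   | sales
-------+------
Borges | NULL 
Atwood | 46614
Atwood | 47400
Atwood | 76123
Orwell | 55761
Orwell | 62584
Orwell | 77602
Orwell | 78807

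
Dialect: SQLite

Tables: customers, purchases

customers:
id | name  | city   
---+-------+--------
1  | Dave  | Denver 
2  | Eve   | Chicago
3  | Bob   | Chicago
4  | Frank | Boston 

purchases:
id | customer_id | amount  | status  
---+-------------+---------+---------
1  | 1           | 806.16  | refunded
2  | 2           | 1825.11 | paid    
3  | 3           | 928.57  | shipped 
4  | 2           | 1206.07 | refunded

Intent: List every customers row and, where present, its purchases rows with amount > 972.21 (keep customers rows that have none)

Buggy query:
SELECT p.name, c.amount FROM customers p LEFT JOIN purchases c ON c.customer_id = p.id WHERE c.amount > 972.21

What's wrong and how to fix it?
Bug: Filtering c.amount in WHERE discards the NULL rows produced by LEFT JOIN, turning it into an inner join

Fix: Move the right-table condition into the ON clause so unmatched parents are kept

Corrected query:
SELECT p.name, c.amount FROM customers p LEFT JOIN purchases c ON c.customer_id = p.id AND c.amount > 972.21

Result:
name  | amount 
------+--------
Dave  | NULL   
Eve   | 1206.07
Eve   | 1825.11
Bob   | NULL   
Frank | NULL   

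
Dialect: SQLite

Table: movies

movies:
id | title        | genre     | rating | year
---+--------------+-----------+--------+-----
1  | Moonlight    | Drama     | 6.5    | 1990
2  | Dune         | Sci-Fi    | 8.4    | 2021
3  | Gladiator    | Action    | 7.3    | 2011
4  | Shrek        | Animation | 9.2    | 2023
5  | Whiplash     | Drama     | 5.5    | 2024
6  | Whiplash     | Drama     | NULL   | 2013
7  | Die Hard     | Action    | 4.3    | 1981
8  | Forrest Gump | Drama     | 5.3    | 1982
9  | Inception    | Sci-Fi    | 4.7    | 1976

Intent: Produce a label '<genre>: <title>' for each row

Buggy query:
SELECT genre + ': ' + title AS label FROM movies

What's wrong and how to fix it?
Bug: '+' is numeric addition; on text columns SQLite converts them to 0 instead of concatenating

Fix: Use the || operator for string concatenation

Corrected query:
SELECT genre || ': ' || title AS label FROM movies

Result:
label              
-------------------
Drama: Moonlight   
Sci-Fi: Dune       
Action: Gladiator  
Animation: Shrek   
Drama: Whiplash    
Drama: Whiplash    
Action: Die Hard   
Drama: Forrest Gump
Sci-Fi: Inception  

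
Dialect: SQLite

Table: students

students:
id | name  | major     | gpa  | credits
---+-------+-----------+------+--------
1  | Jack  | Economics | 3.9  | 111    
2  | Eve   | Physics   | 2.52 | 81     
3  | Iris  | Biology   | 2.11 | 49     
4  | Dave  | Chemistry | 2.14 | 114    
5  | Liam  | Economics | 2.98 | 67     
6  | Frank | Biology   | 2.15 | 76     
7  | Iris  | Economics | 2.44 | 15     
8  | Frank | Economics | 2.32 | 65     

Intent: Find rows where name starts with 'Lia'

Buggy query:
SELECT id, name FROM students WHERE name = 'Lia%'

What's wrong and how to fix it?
Bug: '=' compares the literal string including the % character; pattern matching needs LIKE

Fix: Replace '=' with LIKE so 'Lia%' is treated as a pattern

Corrected query:
SELECT id, name FROM students WHERE name LIKE 'Lia%'

Result:
id | name
---+-----
5  | Liam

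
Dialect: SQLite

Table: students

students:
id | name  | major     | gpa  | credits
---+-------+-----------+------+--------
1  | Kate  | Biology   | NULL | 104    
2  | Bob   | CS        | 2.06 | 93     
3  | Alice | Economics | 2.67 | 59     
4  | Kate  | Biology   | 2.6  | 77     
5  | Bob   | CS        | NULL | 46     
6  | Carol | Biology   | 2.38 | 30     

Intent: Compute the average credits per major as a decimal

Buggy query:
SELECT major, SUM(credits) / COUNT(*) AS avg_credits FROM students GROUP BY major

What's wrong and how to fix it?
Bug: Both operands are integers, so '/' performs integer division and truncates

Fix: Cast one side to REAL so the division keeps the fractional part

Corrected query:
SELECT major, SUM(credits) * 1.0 / COUNT(*) AS avg_credits FROM students GROUP BY major

Result:
major     | avg_credits
----------+------------
Biology   | 70.333333  
CS        | 69.5       
Economics | 59         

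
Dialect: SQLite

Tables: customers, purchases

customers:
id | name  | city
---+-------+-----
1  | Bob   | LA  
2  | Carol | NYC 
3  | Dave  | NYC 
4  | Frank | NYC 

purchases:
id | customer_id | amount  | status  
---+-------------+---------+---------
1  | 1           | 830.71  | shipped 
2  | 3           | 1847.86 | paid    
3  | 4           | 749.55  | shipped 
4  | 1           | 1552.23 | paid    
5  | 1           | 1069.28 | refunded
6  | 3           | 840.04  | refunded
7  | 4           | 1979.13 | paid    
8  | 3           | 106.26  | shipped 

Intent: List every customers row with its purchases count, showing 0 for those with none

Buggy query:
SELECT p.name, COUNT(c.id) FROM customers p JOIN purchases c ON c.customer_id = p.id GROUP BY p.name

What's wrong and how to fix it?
Bug: An inner join excludes parents with zero children

Fix: Use LEFT JOIN so parents without children still appear (COUNT(c.id) gives 0)

Corrected query:
SELECT p.name, COUNT(c.id) FROM customers p LEFT JOIN purchases c ON c.customer_id = p.id GROUP BY p.name

Result:
name  | COUNT(c.id)
------+------------
Bob   | 3          
Carol | 0          
Dave  | 3          
Frank | 2          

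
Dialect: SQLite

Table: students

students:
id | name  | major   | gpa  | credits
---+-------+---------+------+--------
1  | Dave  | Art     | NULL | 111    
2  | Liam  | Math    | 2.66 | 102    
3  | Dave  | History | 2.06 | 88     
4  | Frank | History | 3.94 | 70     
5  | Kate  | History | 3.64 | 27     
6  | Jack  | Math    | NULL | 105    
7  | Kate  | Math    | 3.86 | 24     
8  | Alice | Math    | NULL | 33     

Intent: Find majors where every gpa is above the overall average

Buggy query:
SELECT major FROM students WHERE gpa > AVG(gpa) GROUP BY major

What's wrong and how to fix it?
Bug: AVG() is an aggregate; it can't sit directly in WHERE

Fix: Use a subquery for AVG and a HAVING MIN(...) filter so the condition holds for every row in the group

Corrected query:
SELECT major FROM students GROUP BY major HAVING MIN(gpa) > (SELECT AVG(gpa) FROM students)

Result:
(no rows)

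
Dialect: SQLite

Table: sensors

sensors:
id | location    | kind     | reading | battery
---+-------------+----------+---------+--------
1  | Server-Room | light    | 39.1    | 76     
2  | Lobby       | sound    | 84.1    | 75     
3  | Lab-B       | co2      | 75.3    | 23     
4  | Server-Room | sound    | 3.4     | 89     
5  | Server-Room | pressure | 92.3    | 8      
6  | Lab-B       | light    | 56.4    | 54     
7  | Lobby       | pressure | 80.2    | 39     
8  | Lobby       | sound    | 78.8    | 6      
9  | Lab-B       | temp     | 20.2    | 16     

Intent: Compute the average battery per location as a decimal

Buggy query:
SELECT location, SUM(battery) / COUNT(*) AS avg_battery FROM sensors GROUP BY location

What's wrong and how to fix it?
Bug: Both operands are integers, so '/' performs integer division and truncates

Fix: Cast one side to REAL so the division keeps the fractional part

Corrected query:
SELECT location, SUM(battery) * 1.0 / COUNT(*) AS avg_battery FROM sensors GROUP BY location

Result:
location    | avg_battery
------------+------------
Lab-B       | 31         
Lobby       | 40         
Server-Room | 57.666667  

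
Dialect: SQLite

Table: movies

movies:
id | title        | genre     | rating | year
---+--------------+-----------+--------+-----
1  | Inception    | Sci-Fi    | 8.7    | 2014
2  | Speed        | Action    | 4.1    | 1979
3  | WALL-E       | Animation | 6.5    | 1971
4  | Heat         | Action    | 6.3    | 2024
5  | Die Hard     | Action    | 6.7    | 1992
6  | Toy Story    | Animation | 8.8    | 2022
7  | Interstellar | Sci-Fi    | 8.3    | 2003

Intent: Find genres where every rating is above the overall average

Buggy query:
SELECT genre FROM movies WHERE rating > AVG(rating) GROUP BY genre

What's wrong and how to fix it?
Bug: AVG() is an aggregate; it can't sit directly in WHERE

Fix: Compute the overall average in a scalar subquery and compare each group's MIN against it in HAVING

Corrected query:
SELECT genre FROM movies GROUP BY genre HAVING MIN(rating) > (SELECT AVG(rating) FROM movies)

Result:
genre 
------
Sci-Fi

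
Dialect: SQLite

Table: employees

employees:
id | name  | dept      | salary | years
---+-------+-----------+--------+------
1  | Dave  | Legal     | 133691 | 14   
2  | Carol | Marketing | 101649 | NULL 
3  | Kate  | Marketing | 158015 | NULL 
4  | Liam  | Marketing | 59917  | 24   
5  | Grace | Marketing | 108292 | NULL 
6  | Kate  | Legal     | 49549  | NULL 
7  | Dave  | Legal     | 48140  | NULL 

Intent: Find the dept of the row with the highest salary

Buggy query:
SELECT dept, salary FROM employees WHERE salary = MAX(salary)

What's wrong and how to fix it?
Bug: MAX(salary) is an aggregate and cannot be used directly in WHERE

Fix: Use a subquery: WHERE salary = (SELECT MAX(salary) FROM employees)

Corrected query:
SELECT dept, salary FROM employees WHERE salary = (SELECT MAX(salary) FROM employees)

Result:
dept      | salary
----------+-------
Marketing | 158015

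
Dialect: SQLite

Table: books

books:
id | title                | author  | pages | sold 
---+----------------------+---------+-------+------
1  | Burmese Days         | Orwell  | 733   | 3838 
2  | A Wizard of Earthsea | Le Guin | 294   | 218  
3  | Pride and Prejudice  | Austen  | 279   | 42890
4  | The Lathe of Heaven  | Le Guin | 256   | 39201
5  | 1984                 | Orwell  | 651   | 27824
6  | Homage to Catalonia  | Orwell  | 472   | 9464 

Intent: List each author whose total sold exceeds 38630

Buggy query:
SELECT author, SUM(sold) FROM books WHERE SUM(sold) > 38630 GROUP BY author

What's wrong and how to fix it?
Bug: WHERE runs before GROUP BY, so aggregates aren't available there

Fix: Use HAVING (which filters groups after aggregation) instead of WHERE

Corrected query:
SELECT author, SUM(sold) FROM books GROUP BY author HAVING SUM(sold) > 38630

Result:
author  | SUM(sold)
--------+----------
Austen  | 42890    
Le Guin | 39419    
Orwell  | 41126    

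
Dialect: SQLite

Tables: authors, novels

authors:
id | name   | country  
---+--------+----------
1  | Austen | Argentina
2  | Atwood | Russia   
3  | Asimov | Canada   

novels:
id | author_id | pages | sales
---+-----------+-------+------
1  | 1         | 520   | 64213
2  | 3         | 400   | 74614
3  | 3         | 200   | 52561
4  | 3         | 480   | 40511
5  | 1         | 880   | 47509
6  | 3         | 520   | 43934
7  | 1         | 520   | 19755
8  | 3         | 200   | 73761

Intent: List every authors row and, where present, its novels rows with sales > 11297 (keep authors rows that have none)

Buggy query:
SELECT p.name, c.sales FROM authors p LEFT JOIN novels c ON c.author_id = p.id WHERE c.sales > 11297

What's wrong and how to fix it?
Bug: A WHERE condition on the right-hand table after LEFT JOIN drops unmatched parents

Fix: Put 'c.sales > 11297' in the JOIN's ON clause instead of WHERE

Corrected query:
SELECT p.name, c.sales FROM authors p LEFT JOIN novels c ON c.author_id = p.id AND c.sales > 11297

Result:
name   | sales
-------+------
Austen | 19755
Austen | 47509
Austen | 64213
Atwood | NULL 
Asimov | 40511
Asimov | 43934
Asimov | 52561
Asimov | 73761
Asimov | 74614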